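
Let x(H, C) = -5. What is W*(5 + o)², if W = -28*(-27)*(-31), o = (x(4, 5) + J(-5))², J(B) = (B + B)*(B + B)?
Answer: -1910992532400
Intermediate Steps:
J(B) = 4*B² (J(B) = (2*B)*(2*B) = 4*B²)
o = 9025 (o = (-5 + 4*(-5)²)² = (-5 + 4*25)² = (-5 + 100)² = 95² = 9025)
W = -23436 (W = 756*(-31) = -23436)
W*(5 + o)² = -23436*(5 + 9025)² = -23436*9030² = -23436*81540900 = -1910992532400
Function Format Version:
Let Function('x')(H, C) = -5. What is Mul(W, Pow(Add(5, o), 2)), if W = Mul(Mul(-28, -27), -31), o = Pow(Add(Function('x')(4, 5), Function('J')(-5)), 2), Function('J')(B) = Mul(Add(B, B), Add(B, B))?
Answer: -1910992532400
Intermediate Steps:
Function('J')(B) = Mul(4, Pow(B, 2)) (Function('J')(B) = Mul(Mul(2, B), Mul(2, B)) = Mul(4, Pow(B, 2)))
o = 9025 (o = Pow(Add(-5, Mul(4, Pow(-5, 2))), 2) = Pow(Add(-5, Mul(4, 25)), 2) = Pow(Add(-5, 100), 2) = Pow(95, 2) = 9025)
W = -23436 (W = Mul(756, -31) = -23436)
Mul(W, Pow(Add(5, o), 2)) = Mul(-23436, Pow(Add(5, 9025), 2)) = Mul(-23436, Pow(9030, 2)) = Mul(-23436, 81540900) = -1910992532400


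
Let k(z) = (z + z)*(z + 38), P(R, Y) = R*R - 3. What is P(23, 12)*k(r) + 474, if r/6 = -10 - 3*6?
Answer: 22976154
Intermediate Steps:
P(R, Y) = -3 + R² (P(R, Y) = R² - 3 = -3 + R²)
r = -168 (r = 6*(-10 - 3*6) = 6*(-10 - 1*18) = 6*(-10 - 18) = 6*(-28) = -168)
k(z) = 2*z*(38 + z) (k(z) = (2*z)*(38 + z) = 2*z*(38 + z))
P(23, 12)*k(r) + 474 = (-3 + 23²)*(2*(-168)*(38 - 168)) + 474 = (-3 + 529)*(2*(-168)*(-130)) + 474 = 526*43680 + 474 = 22975680 + 474 = 22976154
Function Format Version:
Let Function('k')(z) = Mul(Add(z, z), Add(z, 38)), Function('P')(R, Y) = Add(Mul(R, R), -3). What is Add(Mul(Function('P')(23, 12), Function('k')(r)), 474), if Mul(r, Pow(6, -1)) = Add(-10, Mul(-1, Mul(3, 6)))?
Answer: 22976154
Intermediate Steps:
Function('P')(R, Y) = Add(-3, Pow(R, 2)) (Function('P')(R, Y) = Add(Pow(R, 2), -3) = Add(-3, Pow(R, 2)))
r = -168 (r = Mul(6, Add(-10, Mul(-1, Mul(3, 6)))) = Mul(6, Add(-10, Mul(-1, 18))) = Mul(6, Add(-10, -18)) = Mul(6, -28) = -168)
Function('k')(z) = Mul(2, z, Add(38, z)) (Function('k')(z) = Mul(Mul(2, z), Add(38, z)) = Mul(2, z, Add(38, z)))
Add(Mul(Function('P')(23, 12), Function('k')(r)), 474) = Add(Mul(Add(-3, Pow(23, 2)), Mul(2, -168, Add(38, -168))), 474) = Add(Mul(Add(-3, 529), Mul(2, -168, -130)), 474) = Add(Mul(526, 43680), 474) = Add(22975680, 474) = 22976154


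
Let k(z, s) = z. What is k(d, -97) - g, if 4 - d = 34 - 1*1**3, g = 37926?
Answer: -37955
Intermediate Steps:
d = -29 (d = 4 - (34 - 1*1**3) = 4 - (34 - 1*1) = 4 - (34 - 1) = 4 - 1*33 = 4 - 33 = -29)
k(d, -97) - g = -29 - 1*37926 = -29 - 37926 = -37955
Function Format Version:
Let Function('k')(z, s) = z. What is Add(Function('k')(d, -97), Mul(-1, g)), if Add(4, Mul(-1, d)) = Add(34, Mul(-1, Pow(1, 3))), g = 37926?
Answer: -37955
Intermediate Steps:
d = -29 (d = Add(4, Mul(-1, Add(34, Mul(-1, Pow(1, 3))))) = Add(4, Mul(-1, Add(34, Mul(-1, 1)))) = Add(4, Mul(-1, Add(34, -1))) = Add(4, Mul(-1, 33)) = Add(4, -33) = -29)
Add(Function('k')(d, -97), Mul(-1, g)) = Add(-29, Mul(-1, 37926)) = Add(-29, -37926) = -37955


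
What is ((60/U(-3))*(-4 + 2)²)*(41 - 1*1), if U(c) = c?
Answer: -3200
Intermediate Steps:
((60/U(-3))*(-4 + 2)²)*(41 - 1*1) = ((60/(-3))*(-4 + 2)²)*(41 - 1*1) = ((60*(-⅓))*(-2)²)*(41 - 1) = -20*4*40 = -80*40 = -3200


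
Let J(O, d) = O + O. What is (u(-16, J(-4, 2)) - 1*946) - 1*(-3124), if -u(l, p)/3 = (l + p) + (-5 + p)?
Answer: 2289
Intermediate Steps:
J(O, d) = 2*O
u(l, p) = 15 - 6*p - 3*l (u(l, p) = -3*((l + p) + (-5 + p)) = -3*(-5 + l + 2*p) = 15 - 6*p - 3*l)
(u(-16, J(-4, 2)) - 1*946) - 1*(-3124) = ((15 - 12*(-4) - 3*(-16)) - 1*946) - 1*(-3124) = ((15 - 6*(-8) + 48) - 946) + 3124 = ((15 + 48 + 48) - 946) + 3124 = (111 - 946) + 3124 = -835 + 3124 = 2289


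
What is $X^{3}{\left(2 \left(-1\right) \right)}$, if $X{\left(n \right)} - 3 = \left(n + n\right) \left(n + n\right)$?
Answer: $6859$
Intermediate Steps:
$X{\left(n \right)} = 3 + 4 n^{2}$ ($X{\left(n \right)} = 3 + \left(n + n\right) \left(n + n\right) = 3 + 2 n 2 n = 3 + 4 n^{2}$)
$X^{3}{\left(2 \left(-1\right) \right)} = \left(3 + 4 \left(2 \left(-1\right)\right)^{2}\right)^{3} = \left(3 + 4 \left(-2\right)^{2}\right)^{3} = \left(3 + 4 \cdot 4\right)^{3} = \left(3 + 16\right)^{3} = 19^{3} = 6859$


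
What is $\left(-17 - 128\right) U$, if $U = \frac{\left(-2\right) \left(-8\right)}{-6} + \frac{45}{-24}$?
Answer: $\frac{15805}{24} \approx 658.54$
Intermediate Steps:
$U = - \frac{109}{24}$ ($U = 16 \left(- \frac{1}{6}\right) + 45 \left(- \frac{1}{24}\right) = - \frac{8}{3} - \frac{15}{8} = - \frac{109}{24} \approx -4.5417$)
$\left(-17 - 128\right) U = \left(-17 - 128\right) \left(- \frac{109}{24}\right) = \left(-145\right) \left(- \frac{109}{24}\right) = \frac{15805}{24}$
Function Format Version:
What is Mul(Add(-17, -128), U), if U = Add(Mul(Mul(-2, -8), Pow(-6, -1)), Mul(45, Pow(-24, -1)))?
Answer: Rational(15805, 24) ≈ 658.54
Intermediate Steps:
U = Rational(-109, 24) (U = Add(Mul(16, Rational(-1, 6)), Mul(45, Rational(-1, 24))) = Add(Rational(-8, 3), Rational(-15, 8)) = Rational(-109, 24) ≈ -4.5417)
Mul(Add(-17, -128), U) = Mul(Add(-17, -128), Rational(-109, 24)) = Mul(-145, Rational(-109, 24)) = Rational(15805, 24)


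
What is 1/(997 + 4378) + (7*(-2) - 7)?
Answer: -112874/5375 ≈ -21.000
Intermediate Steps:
1/(997 + 4378) + (7*(-2) - 7) = 1/5375 + (-14 - 7) = 1/5375 - 21 = -112874/5375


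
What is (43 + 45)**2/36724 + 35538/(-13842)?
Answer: -49912711/21180567 ≈ -2.3565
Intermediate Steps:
(43 + 45)**2/36724 + 35538/(-13842) = 88**2*(1/36724) + 35538*(-1/13842) = 7744*(1/36724) - 5923/2307 = 1936/9181 - 5923/2307 = -49912711/21180567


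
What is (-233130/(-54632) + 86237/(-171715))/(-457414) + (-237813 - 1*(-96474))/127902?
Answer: -50541577143423545851/45736284034811291720 ≈ -1.1051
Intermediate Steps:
(-233130/(-54632) + 86237/(-171715))/(-457414) + (-237813 - 1*(-96474))/127902 = (-233130*(-1/54632) + 86237*(-1/171715))*(-1/457414) + (-237813 + 96474)*(1/127902) = (116565/27316 - 86237/171715)*(-1/457414) - 141339*1/127902 = (17660309083/4690566940)*(-1/457414) - 47113/42634 = -17660309083/2145530986293160 - 47113/42634 = -50541577143423545851/45736284034811291720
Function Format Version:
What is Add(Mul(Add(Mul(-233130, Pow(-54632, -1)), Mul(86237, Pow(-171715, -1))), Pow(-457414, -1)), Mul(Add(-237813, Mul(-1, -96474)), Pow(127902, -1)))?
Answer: Rational(-50541577143423545851, 45736284034811291720) ≈ -1.1051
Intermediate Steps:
Add(Mul(Add(Mul(-233130, Pow(-54632, -1)), Mul(86237, Pow(-171715, -1))), Pow(-457414, -1)), Mul(Add(-237813, Mul(-1, -96474)), Pow(127902, -1))) = Add(Mul(Add(Mul(-233130, Rational(-1, 54632)), Mul(86237, Rational(-1, 171715))), Rational(-1, 457414)), Mul(Add(-237813, 96474), Rational(1, 127902))) = Add(Mul(Add(Rational(116565, 27316), Rational(-86237, 171715)), Rational(-1, 457414)), Mul(-141339, Rational(1, 127902))) = Add(Mul(Rational(17660309083, 4690566940), Rational(-1, 457414)), Rational(-47113, 42634)) = Add(Rational(-17660309083, 2145530986293160), Rational(-47113, 42634)) = Rational(-50541577143423545851, 45736284034811291720)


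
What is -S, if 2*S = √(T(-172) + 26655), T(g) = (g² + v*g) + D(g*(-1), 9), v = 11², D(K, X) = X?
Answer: -√8859 ≈ -94.122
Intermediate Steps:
v = 121
T(g) = 9 + g² + 121*g (T(g) = (g² + 121*g) + 9 = 9 + g² + 121*g)
S = √8859 (S = √((9 + (-172)² + 121*(-172)) + 26655)/2 = √((9 + 29584 - 20812) + 26655)/2 = √(8781 + 26655)/2 = √35436/2 = (2*√8859)/2 = √8859 ≈ 94.122)
-S = -√8859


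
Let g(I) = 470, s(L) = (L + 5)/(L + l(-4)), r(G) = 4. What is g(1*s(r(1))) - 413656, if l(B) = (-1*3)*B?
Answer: -413186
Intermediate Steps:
l(B) = -3*B
s(L) = (5 + L)/(12 + L) (s(L) = (L + 5)/(L - 3*(-4)) = (5 + L)/(L + 12) = (5 + L)/(12 + L))
g(1*s(r(1))) - 413656 = 470 - 413656 = -413186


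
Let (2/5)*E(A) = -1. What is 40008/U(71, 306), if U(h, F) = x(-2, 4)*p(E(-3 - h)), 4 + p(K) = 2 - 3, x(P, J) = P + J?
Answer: -20004/5 ≈ -4000.8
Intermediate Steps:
E(A) = -5/2 (E(A) = (5/2)*(-1) = -5/2)
x(P, J) = J + P
p(K) = -5 (p(K) = -4 + (2 - 3) = -4 - 1 = -5)
U(h, F) = -10 (U(h, F) = (4 - 2)*(-5) = 2*(-5) = -10)
40008/U(71, 306) = 40008/(-10) = 40008*(-⅒) = -20004/5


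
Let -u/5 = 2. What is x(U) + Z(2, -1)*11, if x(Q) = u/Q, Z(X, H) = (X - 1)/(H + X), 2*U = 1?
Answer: -9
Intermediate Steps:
U = ½ (U = (½)*1 = ½ ≈ 0.50000)
u = -10 (u = -5*2 = -10)
Z(X, H) = (-1 + X)/(H + X)
x(Q) = -10/Q
x(U) + Z(2, -1)*11 = -10/½ + ((-1 + 2)/(-1 + 2))*11 = -10*2 + (1/1)*11 = -20 + (1*1)*11 = -20 + 1*11 = -20 + 11 = -9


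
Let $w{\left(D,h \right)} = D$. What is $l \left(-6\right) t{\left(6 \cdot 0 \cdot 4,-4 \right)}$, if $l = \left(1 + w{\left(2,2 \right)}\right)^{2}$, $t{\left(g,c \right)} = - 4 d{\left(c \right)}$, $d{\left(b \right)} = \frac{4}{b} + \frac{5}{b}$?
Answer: $-486$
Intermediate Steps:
$d{\left(b \right)} = \frac{9}{b}$
$t{\left(g,c \right)} = - \frac{36}{c}$ ($t{\left(g,c \right)} = - 4 \frac{9}{c} = - \frac{36}{c}$)
$l = 9$ ($l = \left(1 + 2\right)^{2} = 3^{2} = 9$)
$l \left(-6\right) t{\left(6 \cdot 0 \cdot 4,-4 \right)} = 9 \left(-6\right) \left(- \frac{36}{-4}\right) = - 54 \left(\left(-36\right) \left(- \frac{1}{4}\right)\right) = \left(-54\right) 9 = -486$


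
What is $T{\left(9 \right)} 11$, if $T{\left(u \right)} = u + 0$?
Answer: $99$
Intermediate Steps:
$T{\left(u \right)} = u$
$T{\left(9 \right)} 11 = 9 \cdot 11 = 99$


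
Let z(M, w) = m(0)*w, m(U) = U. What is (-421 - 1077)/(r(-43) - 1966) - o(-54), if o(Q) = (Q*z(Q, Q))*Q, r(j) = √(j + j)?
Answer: 1472534/1932621 + 749*I*√86/1932621 ≈ 0.76194 + 0.0035941*I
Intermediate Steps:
r(j) = √2*√j (r(j) = √(2*j) = √2*√j)
z(M, w) = 0 (z(M, w) = 0*w = 0)
o(Q) = 0 (o(Q) = (Q*0)*Q = 0*Q = 0)
(-421 - 1077)/(r(-43) - 1966) - o(-54) = (-421 - 1077)/(√2*√(-43) - 1966) - 1*0 = -1498/(√2*(I*√43) - 1966) + 0 = -1498/(I*√86 - 1966) + 0 = -1498/(-1966 + I*√86) + 0 = -1498/(-1966 + I*√86)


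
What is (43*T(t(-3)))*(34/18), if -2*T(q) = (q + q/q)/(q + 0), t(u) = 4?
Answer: -3655/72 ≈ -50.764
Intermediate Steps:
T(q) = -(1 + q)/(2*q) (T(q) = -(q + q/q)/(2*(q + 0)) = -(q + 1)/(2*q) = -(1 + q)/(2*q))
(43*T(t(-3)))*(34/18) = (43*((½)*(-1 - 1*4)/4))*(34/18) = (43*((½)*(¼)*(-1 - 4)))*(34*(1/18)) = (43*((½)*(¼)*(-5)))*(17/9) = (43*(-5/8))*(17/9) = -215/8*17/9 = -3655/72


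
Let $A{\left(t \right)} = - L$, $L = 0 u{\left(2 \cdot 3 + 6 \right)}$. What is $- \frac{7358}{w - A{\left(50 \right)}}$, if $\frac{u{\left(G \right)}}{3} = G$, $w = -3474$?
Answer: $\frac{3679}{1737} \approx 2.118$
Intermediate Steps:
$u{\left(G \right)} = 3 G$
$L = 0$ ($L = 0 \cdot 3 \left(2 \cdot 3 + 6\right) = 0 \cdot 3 \left(6 + 6\right) = 0 \cdot 3 \cdot 12 = 0 \cdot 36 = 0$)
$A{\left(t \right)} = 0$ ($A{\left(t \right)} = \left(-1\right) 0 = 0$)
$- \frac{7358}{w - A{\left(50 \right)}} = - \frac{7358}{-3474 - 0} = - \frac{7358}{-3474 + 0} = - \frac{7358}{-3474} = \left(-7358\right) \left(- \frac{1}{3474}\right) = \frac{3679}{1737}$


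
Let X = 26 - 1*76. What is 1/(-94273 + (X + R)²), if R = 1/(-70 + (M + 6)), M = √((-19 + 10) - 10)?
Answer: (-4077*I - 128*√19)/(4*(2936711*√19 + 93538030*I)) ≈ -1.0897e-5 - 1.2581e-11*I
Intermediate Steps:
M = I*√19 (M = √(-9 - 10) = √(-19) = I*√19 ≈ 4.3589*I)
X = -50 (X = 26 - 76 = -50)
R = 1/(-64 + I*√19) (R = 1/(-70 + (I*√19 + 6)) = 1/(-70 + (6 + I*√19)) = 1/(-64 + I*√19) ≈ -0.015553 - 0.0010593*I)
1/(-94273 + (X + R)²) = 1/(-94273 + (-50 + (-64/4115 - I*√19/4115))²) = 1/(-94273 + (-205814/4115 - I*√19/4115)²)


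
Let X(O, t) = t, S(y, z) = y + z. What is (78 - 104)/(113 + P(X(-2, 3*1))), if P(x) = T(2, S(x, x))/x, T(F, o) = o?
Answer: -26/115 ≈ -0.22609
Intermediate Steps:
P(x) = 2 (P(x) = (x + x)/x = (2*x)/x = 2)
(78 - 104)/(113 + P(X(-2, 3*1))) = (78 - 104)/(113 + 2) = -26/115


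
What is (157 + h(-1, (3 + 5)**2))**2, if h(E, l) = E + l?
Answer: 48400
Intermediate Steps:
(157 + h(-1, (3 + 5)**2))**2 = (157 + (-1 + (3 + 5)**2))**2 = (157 + (-1 + 8**2))**2 = (157 + (-1 + 64))**2 = (157 + 63)**2 = 220**2 = 48400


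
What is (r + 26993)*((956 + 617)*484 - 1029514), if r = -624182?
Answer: 160155340398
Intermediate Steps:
(r + 26993)*((956 + 617)*484 - 1029514) = (-624182 + 26993)*((956 + 617)*484 - 1029514) = -597189*(1573*484 - 1029514) = -597189*(761332 - 1029514) = -597189*(-268182) = 160155340398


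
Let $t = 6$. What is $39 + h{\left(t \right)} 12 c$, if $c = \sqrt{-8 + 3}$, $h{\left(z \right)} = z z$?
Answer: $39 + 432 i \sqrt{5} \approx 39.0 + 965.98 i$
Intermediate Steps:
$h{\left(z \right)} = z^{2}$
$c = i \sqrt{5}$ ($c = \sqrt{-5} = i \sqrt{5} \approx 2.2361 i$)
$39 + h{\left(t \right)} 12 c = 39 + 6^{2} \cdot 12 i \sqrt{5} = 39 + 36 \cdot 12 i \sqrt{5} = 39 + 432 i \sqrt{5}$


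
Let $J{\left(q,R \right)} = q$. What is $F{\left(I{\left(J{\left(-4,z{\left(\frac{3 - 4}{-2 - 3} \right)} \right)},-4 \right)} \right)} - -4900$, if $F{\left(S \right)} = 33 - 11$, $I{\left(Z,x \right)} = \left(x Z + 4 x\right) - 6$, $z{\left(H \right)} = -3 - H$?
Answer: $4922$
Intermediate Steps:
$I{\left(Z,x \right)} = -6 + 4 x + Z x$ ($I{\left(Z,x \right)} = \left(Z x + 4 x\right) - 6 = \left(4 x + Z x\right) - 6 = -6 + 4 x + Z x$)
$F{\left(S \right)} = 22$
$F{\left(I{\left(J{\left(-4,z{\left(\frac{3 - 4}{-2 - 3} \right)} \right)},-4 \right)} \right)} - -4900 = 22 - -4900 = 22 + 4900 = 4922$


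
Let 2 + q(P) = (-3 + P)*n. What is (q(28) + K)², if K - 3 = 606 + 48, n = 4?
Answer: 570025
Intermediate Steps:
K = 657 (K = 3 + (606 + 48) = 3 + 654 = 657)
q(P) = -14 + 4*P (q(P) = -2 + (-3 + P)*4 = -2 + (-12 + 4*P) = -14 + 4*P)
(q(28) + K)² = ((-14 + 4*28) + 657)² = ((-14 + 112) + 657)² = (98 + 657)² = 755² = 570025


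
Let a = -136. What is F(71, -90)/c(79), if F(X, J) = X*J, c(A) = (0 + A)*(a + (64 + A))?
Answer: -6390/553 ≈ -11.555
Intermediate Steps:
c(A) = A*(-72 + A) (c(A) = (0 + A)*(-136 + (64 + A)) = A*(-72 + A))
F(X, J) = J*X
F(71, -90)/c(79) = (-90*71)/((79*(-72 + 79))) = -6390/(79*7) = -6390/553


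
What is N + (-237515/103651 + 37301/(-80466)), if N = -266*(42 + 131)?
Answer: -383830647868529/8340381366 ≈ -46021.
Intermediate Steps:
N = -46018 (N = -266*173 = -46018)
N + (-237515/103651 + 37301/(-80466)) = -46018 + (-237515/103651 + 37301/(-80466)) = -46018 + (-237515*1/103651 + 37301*(-1/80466)) = -46018 + (-237515/103651 - 37301/80466) = -46018 - 22978167941/8340381366 = -383830647868529/8340381366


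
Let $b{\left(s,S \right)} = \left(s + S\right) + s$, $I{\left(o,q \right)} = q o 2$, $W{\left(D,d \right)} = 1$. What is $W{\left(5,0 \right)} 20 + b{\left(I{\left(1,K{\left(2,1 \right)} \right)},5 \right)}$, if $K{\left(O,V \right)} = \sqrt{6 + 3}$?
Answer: $37$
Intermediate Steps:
$K{\left(O,V \right)} = 3$ ($K{\left(O,V \right)} = \sqrt{9} = 3$)
$I{\left(o,q \right)} = 2 o q$ ($I{\left(o,q \right)} = o q 2 = 2 o q$)
$b{\left(s,S \right)} = S + 2 s$ ($b{\left(s,S \right)} = \left(S + s\right) + s = S + 2 s$)
$W{\left(5,0 \right)} 20 + b{\left(I{\left(1,K{\left(2,1 \right)} \right)},5 \right)} = 1 \cdot 20 + \left(5 + 2 \cdot 2 \cdot 1 \cdot 3\right) = 20 + \left(5 + 2 \cdot 6\right) = 20 + \left(5 + 12\right) = 20 + 17 = 37$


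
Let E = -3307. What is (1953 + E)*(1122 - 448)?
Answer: -912596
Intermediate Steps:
(1953 + E)*(1122 - 448) = (1953 - 3307)*(1122 - 448) = -1354*674 = -912596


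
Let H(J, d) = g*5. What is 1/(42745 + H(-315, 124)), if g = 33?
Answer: 1/42910 ≈ 2.3305e-5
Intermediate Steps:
H(J, d) = 165 (H(J, d) = 33*5 = 165)
1/(42745 + H(-315, 124)) = 1/(42745 + 165) = 1/42910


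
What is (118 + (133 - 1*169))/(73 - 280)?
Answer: -82/207 ≈ -0.39614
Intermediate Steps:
(118 + (133 - 1*169))/(73 - 280) = (118 + (133 - 169))/(-207) = (118 - 36)*(-1/207) = 82*(-1/207) = -82/207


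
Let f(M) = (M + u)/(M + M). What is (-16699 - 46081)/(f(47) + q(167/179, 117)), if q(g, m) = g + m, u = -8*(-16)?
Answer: -211267256/403133 ≈ -524.06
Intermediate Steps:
u = 128
f(M) = (128 + M)/(2*M) (f(M) = (M + 128)/(M + M) = (128 + M)/((2*M)) = (128 + M)*(1/(2*M)) = (128 + M)/(2*M))
(-16699 - 46081)/(f(47) + q(167/179, 117)) = (-16699 - 46081)/((1/2)*(128 + 47)/47 + (167/179 + 117)) = -62780/((1/2)*(1/47)*175 + (167*(1/179) + 117)) = -62780/(175/94 + (167/179 + 117)) = -62780/(175/94 + 21110/179) = -62780/2015665/16826 = -62780*16826/2015665 = -211267256/403133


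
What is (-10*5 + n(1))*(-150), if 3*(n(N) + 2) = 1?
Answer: 7750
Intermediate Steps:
n(N) = -5/3 (n(N) = -2 + (⅓)*1 = -2 + ⅓ = -5/3)
(-10*5 + n(1))*(-150) = (-10*5 - 5/3)*(-150) = (-50 - 5/3)*(-150) = -155/3*(-150) = 7750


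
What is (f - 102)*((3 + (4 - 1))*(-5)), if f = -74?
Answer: 5280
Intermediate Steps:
(f - 102)*((3 + (4 - 1))*(-5)) = (-74 - 102)*((3 + (4 - 1))*(-5)) = -176*(3 + 3)*(-5) = -1056*(-5) = -176*(-30) = 5280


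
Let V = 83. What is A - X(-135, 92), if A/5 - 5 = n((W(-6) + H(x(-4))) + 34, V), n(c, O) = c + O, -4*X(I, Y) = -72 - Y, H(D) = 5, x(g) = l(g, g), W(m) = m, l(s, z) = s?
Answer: 564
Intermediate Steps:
x(g) = g
X(I, Y) = 18 + Y/4 (X(I, Y) = -(-72 - Y)/4 = 18 + Y/4)
n(c, O) = O + c
A = 605 (A = 25 + 5*(83 + ((-6 + 5) + 34)) = 25 + 5*(83 + (-1 + 34)) = 25 + 5*(83 + 33) = 25 + 5*116 = 25 + 580 = 605)
A - X(-135, 92) = 605 - (18 + (1/4)*92) = 605 - (18 + 23) = 605 - 1*41 = 605 - 41 = 564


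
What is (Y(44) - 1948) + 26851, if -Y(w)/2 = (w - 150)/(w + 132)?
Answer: 1095785/44 ≈ 24904.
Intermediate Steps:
Y(w) = -2*(-150 + w)/(132 + w) (Y(w) = -2*(w - 150)/(w + 132) = -2*(-150 + w)/(132 + w))
(Y(44) - 1948) + 26851 = (2*(150 - 1*44)/(132 + 44) - 1948) + 26851 = (2*(150 - 44)/176 - 1948) + 26851 = (2*(1/176)*106 - 1948) + 26851 = (53/44 - 1948) + 26851 = -85659/44 + 26851 = 1095785/44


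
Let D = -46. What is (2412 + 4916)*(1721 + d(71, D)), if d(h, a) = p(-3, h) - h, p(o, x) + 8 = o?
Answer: 12010592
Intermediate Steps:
p(o, x) = -8 + o
d(h, a) = -11 - h (d(h, a) = (-8 - 3) - h = -11 - h)
(2412 + 4916)*(1721 + d(71, D)) = (2412 + 4916)*(1721 + (-11 - 1*71)) = 7328*(1721 + (-11 - 71)) = 7328*(1721 - 82) = 7328*1639 = 12010592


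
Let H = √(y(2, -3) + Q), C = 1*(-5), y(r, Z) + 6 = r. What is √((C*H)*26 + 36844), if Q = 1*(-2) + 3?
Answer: √(36844 - 130*I*√3) ≈ 191.95 - 0.5865*I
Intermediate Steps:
y(r, Z) = -6 + r
Q = 1 (Q = -2 + 3 = 1)
C = -5
H = I*√3 (H = √((-6 + 2) + 1) = √(-4 + 1) = √(-3) = I*√3 ≈ 1.732*I)
√((C*H)*26 + 36844) = √(-5*I*√3*26 + 36844) = √(-130*I*√3 + 36844) = √(36844 - 130*I*√3)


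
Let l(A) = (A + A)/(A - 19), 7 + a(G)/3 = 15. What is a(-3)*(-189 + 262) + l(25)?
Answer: 5281/3 ≈ 1760.3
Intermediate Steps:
a(G) = 24 (a(G) = -21 + 3*15 = -21 + 45 = 24)
l(A) = 2*A/(-19 + A) (l(A) = (2*A)/(-19 + A) = 2*A/(-19 + A))
a(-3)*(-189 + 262) + l(25) = 24*(-189 + 262) + 2*25/(-19 + 25) = 24*73 + 2*25/6 = 1752 + 2*25*(⅙) = 1752 + 25/3 = 5281/3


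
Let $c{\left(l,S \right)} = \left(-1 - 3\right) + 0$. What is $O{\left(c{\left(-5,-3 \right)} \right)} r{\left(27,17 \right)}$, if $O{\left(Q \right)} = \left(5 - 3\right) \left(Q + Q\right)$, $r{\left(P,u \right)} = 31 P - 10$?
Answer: $-13232$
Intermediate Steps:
$r{\left(P,u \right)} = -10 + 31 P$
$c{\left(l,S \right)} = -4$ ($c{\left(l,S \right)} = -4 + 0 = -4$)
$O{\left(Q \right)} = 4 Q$ ($O{\left(Q \right)} = 2 \cdot 2 Q = 4 Q$)
$O{\left(c{\left(-5,-3 \right)} \right)} r{\left(27,17 \right)} = 4 \left(-4\right) \left(-10 + 31 \cdot 27\right) = - 16 \left(-10 + 837\right) = \left(-16\right) 827 = -13232$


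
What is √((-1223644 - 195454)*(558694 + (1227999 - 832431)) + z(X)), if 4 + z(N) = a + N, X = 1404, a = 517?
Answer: I*√1354191293759 ≈ 1.1637e+6*I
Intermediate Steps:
z(N) = 513 + N (z(N) = -4 + (517 + N) = 513 + N)
√((-1223644 - 195454)*(558694 + (1227999 - 832431)) + z(X)) = √((-1223644 - 195454)*(558694 + (1227999 - 832431)) + (513 + 1404)) = √(-1419098*(558694 + 395568) + 1917) = √(-1419098*954262 + 1917) = √(-1354191295676 + 1917) = √(-1354191293759) = I*√1354191293759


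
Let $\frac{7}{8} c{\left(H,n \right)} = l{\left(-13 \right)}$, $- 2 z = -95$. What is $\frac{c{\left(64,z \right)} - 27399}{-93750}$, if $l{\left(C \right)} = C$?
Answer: $\frac{191897}{656250} \approx 0.29241$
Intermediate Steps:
$z = \frac{95}{2}$ ($z = \left(- \frac{1}{2}\right) \left(-95\right) = \frac{95}{2} \approx 47.5$)
$c{\left(H,n \right)} = - \frac{104}{7}$ ($c{\left(H,n \right)} = \frac{8}{7} \left(-13\right) = - \frac{104}{7}$)
$\frac{c{\left(64,z \right)} - 27399}{-93750} = \frac{- \frac{104}{7} - 27399}{-93750} = \left(- \frac{191897}{7}\right) \left(- \frac{1}{93750}\right) = \frac{191897}{656250}$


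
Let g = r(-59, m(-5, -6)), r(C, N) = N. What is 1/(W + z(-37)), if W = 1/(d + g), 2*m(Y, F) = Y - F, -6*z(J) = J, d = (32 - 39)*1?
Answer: 78/469 ≈ 0.16631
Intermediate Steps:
d = -7 (d = -7*1 = -7)
z(J) = -J/6
m(Y, F) = Y/2 - F/2 (m(Y, F) = (Y - F)/2 = Y/2 - F/2)
g = 1/2 (g = (1/2)*(-5) - 1/2*(-6) = -5/2 + 3 = 1/2 ≈ 0.50000)
W = -2/13 (W = 1/(-7 + 1/2) = 1/(-13/2) = -2/13 ≈ -0.15385)
1/(W + z(-37)) = 1/(-2/13 - 1/6*(-37)) = 1/(-2/13 + 37/6) = 1/(469/78) = 78/469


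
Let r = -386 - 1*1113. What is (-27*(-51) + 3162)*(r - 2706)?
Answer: -19086495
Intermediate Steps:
r = -1499 (r = -386 - 1113 = -1499)
(-27*(-51) + 3162)*(r - 2706) = (-27*(-51) + 3162)*(-1499 - 2706) = (1377 + 3162)*(-4205) = 4539*(-4205) = -19086495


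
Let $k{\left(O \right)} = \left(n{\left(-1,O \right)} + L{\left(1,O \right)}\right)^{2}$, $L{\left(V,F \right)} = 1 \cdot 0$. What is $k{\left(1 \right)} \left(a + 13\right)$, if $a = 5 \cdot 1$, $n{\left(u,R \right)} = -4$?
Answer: $288$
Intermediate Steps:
$L{\left(V,F \right)} = 0$
$a = 5$
$k{\left(O \right)} = 16$ ($k{\left(O \right)} = \left(-4 + 0\right)^{2} = \left(-4\right)^{2} = 16$)
$k{\left(1 \right)} \left(a + 13\right) = 16 \left(5 + 13\right) = 16 \cdot 18 = 288$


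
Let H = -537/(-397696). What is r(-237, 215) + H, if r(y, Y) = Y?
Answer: 85505177/397696 ≈ 215.00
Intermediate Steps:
H = 537/397696 (H = -537*(-1/397696) = 537/397696 ≈ 0.0013503)
r(-237, 215) + H = 215 + 537/397696 = 85505177/397696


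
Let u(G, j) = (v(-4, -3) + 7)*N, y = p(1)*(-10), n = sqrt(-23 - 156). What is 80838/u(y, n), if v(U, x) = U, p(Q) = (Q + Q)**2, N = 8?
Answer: 13473/4 ≈ 3368.3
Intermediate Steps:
n = I*sqrt(179) (n = sqrt(-179) = I*sqrt(179) ≈ 13.379*I)
p(Q) = 4*Q**2 (p(Q) = (2*Q)**2 = 4*Q**2)
y = -40 (y = (4*1**2)*(-10) = (4*1)*(-10) = 4*(-10) = -40)
u(G, j) = 24 (u(G, j) = (-4 + 7)*8 = 3*8 = 24)
80838/u(y, n) = 80838/24 = 80838*(1/24) = 13473/4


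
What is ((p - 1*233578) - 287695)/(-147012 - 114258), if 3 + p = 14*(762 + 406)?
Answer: 84154/43545 ≈ 1.9326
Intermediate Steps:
p = 16349 (p = -3 + 14*(762 + 406) = -3 + 14*1168 = -3 + 16352 = 16349)
((p - 1*233578) - 287695)/(-147012 - 114258) = ((16349 - 1*233578) - 287695)/(-147012 - 114258) = ((16349 - 233578) - 287695)/(-261270) = (-217229 - 287695)*(-1/261270) = -504924*(-1/261270) = 84154/43545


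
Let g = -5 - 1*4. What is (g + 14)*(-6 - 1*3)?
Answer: -45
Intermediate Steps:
g = -9 (g = -5 - 4 = -9)
(g + 14)*(-6 - 1*3) = (-9 + 14)*(-6 - 1*3) = 5*(-6 - 3) = 5*(-9) = -45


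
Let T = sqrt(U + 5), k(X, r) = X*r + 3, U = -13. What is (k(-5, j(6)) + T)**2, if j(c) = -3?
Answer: 316 + 72*I*sqrt(2) ≈ 316.0 + 101.82*I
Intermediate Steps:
k(X, r) = 3 + X*r
T = 2*I*sqrt(2) (T = sqrt(-13 + 5) = sqrt(-8) = 2*I*sqrt(2) ≈ 2.8284*I)
(k(-5, j(6)) + T)**2 = ((3 - 5*(-3)) + 2*I*sqrt(2))**2 = ((3 + 15) + 2*I*sqrt(2))**2 = (18 + 2*I*sqrt(2))**2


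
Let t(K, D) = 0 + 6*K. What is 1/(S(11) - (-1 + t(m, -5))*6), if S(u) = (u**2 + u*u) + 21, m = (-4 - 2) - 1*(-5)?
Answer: 1/305 ≈ 0.0032787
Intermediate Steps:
m = -1 (m = -6 + 5 = -1)
t(K, D) = 6*K
S(u) = 21 + 2*u**2 (S(u) = (u**2 + u**2) + 21 = 2*u**2 + 21 = 21 + 2*u**2)
1/(S(11) - (-1 + t(m, -5))*6) = 1/((21 + 2*11**2) - (-1 + 6*(-1))*6) = 1/((21 + 2*121) - (-1 - 6)*6) = 1/((21 + 242) - (-7)*6) = 1/(263 - 1*(-42)) = 1/(263 + 42) = 1/305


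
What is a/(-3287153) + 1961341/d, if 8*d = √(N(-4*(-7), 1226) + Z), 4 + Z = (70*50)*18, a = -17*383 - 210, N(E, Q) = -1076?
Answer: 6721/3287153 + 1961341*√430/645 ≈ 63056.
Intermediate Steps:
a = -6721 (a = -6511 - 210 = -6721)
Z = 62996 (Z = -4 + (70*50)*18 = -4 + 3500*18 = -4 + 63000 = 62996)
d = 3*√430/2 (d = √(-1076 + 62996)/8 = √61920/8 = (12*√430)/8 = 3*√430/2 ≈ 31.105)
a/(-3287153) + 1961341/d = -6721/(-3287153) + 1961341/((3*√430/2)) = -6721*(-1/3287153) + 1961341*(√430/645) = 6721/3287153 + 1961341*√430/645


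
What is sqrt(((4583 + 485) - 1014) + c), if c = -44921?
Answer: I*sqrt(40867) ≈ 202.16*I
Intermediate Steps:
sqrt(((4583 + 485) - 1014) + c) = sqrt(((4583 + 485) - 1014) - 44921) = sqrt((5068 - 1014) - 44921) = sqrt(4054 - 44921) = sqrt(-40867) = I*sqrt(40867)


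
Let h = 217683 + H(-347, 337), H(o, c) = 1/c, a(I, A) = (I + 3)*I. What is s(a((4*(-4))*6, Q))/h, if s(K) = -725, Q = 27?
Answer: -244325/73359172 ≈ -0.0033305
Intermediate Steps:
a(I, A) = I*(3 + I) (a(I, A) = (3 + I)*I = I*(3 + I))
h = 73359172/337 (h = 217683 + 1/337 = 73359172/337 ≈ 2.1768e+5)
s(a((4*(-4))*6, Q))/h = -725/73359172/337 = -725*337/73359172 = -244325/73359172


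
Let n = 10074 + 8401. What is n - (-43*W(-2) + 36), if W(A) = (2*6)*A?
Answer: 17407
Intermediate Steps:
W(A) = 12*A
n = 18475
n - (-43*W(-2) + 36) = 18475 - (-516*(-2) + 36) = 18475 - (-43*(-24) + 36) = 18475 - (1032 + 36) = 18475 - 1*1068 = 18475 - 1068 = 17407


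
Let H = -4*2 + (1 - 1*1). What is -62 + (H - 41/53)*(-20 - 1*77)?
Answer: 41819/53 ≈ 789.04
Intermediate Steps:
H = -8 (H = -8 + (1 - 1) = -8 + 0 = -8)
-62 + (H - 41/53)*(-20 - 1*77) = -62 + (-8 - 41/53)*(-20 - 1*77) = -62 + (-8 - 41/53)*(-20 - 77) = -62 + (-8 - 1*41/53)*(-97) = -62 + (-8 - 41/53)*(-97) = -62 - 465/53*(-97) = -62 + 45105/53 = 41819/53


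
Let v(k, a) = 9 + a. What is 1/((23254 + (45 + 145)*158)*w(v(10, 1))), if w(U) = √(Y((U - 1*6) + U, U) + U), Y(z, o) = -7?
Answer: √3/159822 ≈ 1.0837e-5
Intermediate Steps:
w(U) = √(-7 + U)
1/((23254 + (45 + 145)*158)*w(v(10, 1))) = 1/((23254 + (45 + 145)*158)*(√(-7 + (9 + 1)))) = 1/((23254 + 190*158)*(√(-7 + 10))) = 1/((23254 + 30020)*(√3)) = (√3/3)/53274 = √3/159822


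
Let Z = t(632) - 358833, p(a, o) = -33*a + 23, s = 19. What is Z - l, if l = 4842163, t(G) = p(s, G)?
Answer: -5201600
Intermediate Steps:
p(a, o) = 23 - 33*a
t(G) = -604 (t(G) = 23 - 33*19 = 23 - 627 = -604)
Z = -359437 (Z = -604 - 358833 = -359437)
Z - l = -359437 - 1*4842163 = -359437 - 4842163 = -5201600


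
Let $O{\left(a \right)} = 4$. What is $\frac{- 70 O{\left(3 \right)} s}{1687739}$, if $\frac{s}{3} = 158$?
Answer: $- \frac{132720}{1687739} \approx -0.078638$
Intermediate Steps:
$s = 474$ ($s = 3 \cdot 158 = 474$)
$\frac{- 70 O{\left(3 \right)} s}{1687739} = \frac{\left(-70\right) 4 \cdot 474}{1687739} = \left(-280\right) 474 \cdot \frac{1}{1687739} = \left(-132720\right) \frac{1}{1687739} = - \frac{132720}{1687739}$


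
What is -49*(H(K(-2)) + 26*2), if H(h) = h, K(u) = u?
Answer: -2450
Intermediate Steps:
-49*(H(K(-2)) + 26*2) = -49*(-2 + 26*2) = -49*(-2 + 52) = -49*50 = -2450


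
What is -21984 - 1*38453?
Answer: -60437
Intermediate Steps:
-21984 - 1*38453 = -21984 - 38453 = -60437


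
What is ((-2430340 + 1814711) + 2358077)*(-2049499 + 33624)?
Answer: -3512557362000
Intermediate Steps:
((-2430340 + 1814711) + 2358077)*(-2049499 + 33624) = (-615629 + 2358077)*(-2015875) = 1742448*(-2015875) = -3512557362000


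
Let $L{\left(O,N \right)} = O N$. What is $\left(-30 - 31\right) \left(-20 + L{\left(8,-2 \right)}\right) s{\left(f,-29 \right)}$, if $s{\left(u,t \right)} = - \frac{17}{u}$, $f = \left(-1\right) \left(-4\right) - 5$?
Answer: $37332$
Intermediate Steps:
$f = -1$ ($f = 4 - 5 = -1$)
$L{\left(O,N \right)} = N O$
$\left(-30 - 31\right) \left(-20 + L{\left(8,-2 \right)}\right) s{\left(f,-29 \right)} = \left(-30 - 31\right) \left(-20 - 16\right) \left(- \frac{17}{-1}\right) = - 61 \left(-20 - 16\right) \left(\left(-17\right) \left(-1\right)\right) = \left(-61\right) \left(-36\right) 17 = 2196 \cdot 17 = 37332$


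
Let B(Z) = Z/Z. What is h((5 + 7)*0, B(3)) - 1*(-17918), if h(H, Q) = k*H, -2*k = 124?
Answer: 17918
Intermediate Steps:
k = -62 (k = -1/2*124 = -62)
B(Z) = 1
h(H, Q) = -62*H
h((5 + 7)*0, B(3)) - 1*(-17918) = -62*(5 + 7)*0 - 1*(-17918) = -744*0 + 17918 = -62*0 + 17918 = 0 + 17918 = 17918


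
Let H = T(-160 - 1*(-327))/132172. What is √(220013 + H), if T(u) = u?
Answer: √960875848310329/66086 ≈ 469.06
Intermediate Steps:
H = 167/132172 (H = (-160 - 1*(-327))/132172 = (-160 + 327)*(1/132172) = 167*(1/132172) = 167/132172 ≈ 0.0012635)
√(220013 + H) = √(220013 + 167/132172) = √(29079558403/132172) = √960875848310329/66086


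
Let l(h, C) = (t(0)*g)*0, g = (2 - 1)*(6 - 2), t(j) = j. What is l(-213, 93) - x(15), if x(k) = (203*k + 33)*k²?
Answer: -692550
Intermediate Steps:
g = 4 (g = 1*4 = 4)
l(h, C) = 0 (l(h, C) = (0*4)*0 = 0*0 = 0)
x(k) = k²*(33 + 203*k) (x(k) = (33 + 203*k)*k² = k²*(33 + 203*k))
l(-213, 93) - x(15) = 0 - 15²*(33 + 203*15) = 0 - 225*(33 + 3045) = 0 - 225*3078 = 0 - 1*692550 = 0 - 692550 = -692550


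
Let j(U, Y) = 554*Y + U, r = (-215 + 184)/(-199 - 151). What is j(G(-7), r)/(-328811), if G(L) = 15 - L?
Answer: -12437/57541925 ≈ -0.00021614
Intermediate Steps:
r = 31/350 (r = -31/(-350) = -31*(-1/350) = 31/350 ≈ 0.088571)
j(U, Y) = U + 554*Y
j(G(-7), r)/(-328811) = ((15 - 1*(-7)) + 554*(31/350))/(-328811) = ((15 + 7) + 8587/175)*(-1/328811) = (22 + 8587/175)*(-1/328811) = (12437/175)*(-1/328811) = -12437/57541925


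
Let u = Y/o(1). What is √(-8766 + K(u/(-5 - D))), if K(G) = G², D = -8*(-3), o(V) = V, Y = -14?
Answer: I*√7372010/29 ≈ 93.626*I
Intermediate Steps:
D = 24
u = -14 (u = -14/1 = -14*1 = -14)
√(-8766 + K(u/(-5 - D))) = √(-8766 + (-14/(-5 - 1*24))²) = √(-8766 + (-14/(-5 - 24))²) = √(-8766 + (-14/(-29))²) = √(-8766 + (-14*(-1/29))²) = √(-8766 + (14/29)²) = √(-8766 + 196/841) = √(-7372010/841) = I*√7372010/29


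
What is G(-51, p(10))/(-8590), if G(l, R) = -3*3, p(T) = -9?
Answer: 9/8590 ≈ 0.0010477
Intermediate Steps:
G(l, R) = -9
G(-51, p(10))/(-8590) = -9/(-8590) = -9*(-1/8590) = 9/8590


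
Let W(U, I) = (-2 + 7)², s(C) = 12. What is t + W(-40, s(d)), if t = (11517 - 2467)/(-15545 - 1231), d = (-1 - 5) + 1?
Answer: 205175/8388 ≈ 24.461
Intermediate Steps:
d = -5 (d = -6 + 1 = -5)
t = -4525/8388 (t = 9050/(-16776) = 9050*(-1/16776) = -4525/8388 ≈ -0.53946)
W(U, I) = 25 (W(U, I) = 5² = 25)
t + W(-40, s(d)) = -4525/8388 + 25 = 205175/8388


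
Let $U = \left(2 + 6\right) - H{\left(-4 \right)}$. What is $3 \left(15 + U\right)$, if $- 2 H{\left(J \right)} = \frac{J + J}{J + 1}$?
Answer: $73$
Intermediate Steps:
$H{\left(J \right)} = - \frac{J}{1 + J}$ ($H{\left(J \right)} = - \frac{\left(J + J\right) \frac{1}{J + 1}}{2} = - \frac{2 J \frac{1}{1 + J}}{2} = - \frac{J}{1 + J}$)
$U = \frac{28}{3}$ ($U = \left(2 + 6\right) - \left(-1\right) \left(-4\right) \frac{1}{1 - 4} = 8 - \left(-1\right) \left(-4\right) \frac{1}{-3} = 8 - \left(-1\right) \left(-4\right) \left(- \frac{1}{3}\right) = 8 - - \frac{4}{3} = 8 + \frac{4}{3} = \frac{28}{3} \approx 9.3333$)
$3 \left(15 + U\right) = 3 \left(15 + \frac{28}{3}\right) = 3 \cdot \frac{73}{3} = 73$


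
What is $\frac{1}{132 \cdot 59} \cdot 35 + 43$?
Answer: $\frac{334919}{7788} \approx 43.005$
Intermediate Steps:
$\frac{1}{132 \cdot 59} \cdot 35 + 43 = \frac{1}{132} \cdot \frac{1}{59} \cdot 35 + 43 = \frac{1}{7788} \cdot 35 + 43 = \frac{35}{7788} + 43 = \frac{334919}{7788}$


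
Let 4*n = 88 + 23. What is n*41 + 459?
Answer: 6387/4 ≈ 1596.8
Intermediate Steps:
n = 111/4 (n = (88 + 23)/4 = (1/4)*111 = 111/4 ≈ 27.750)
n*41 + 459 = (111/4)*41 + 459 = 4551/4 + 459 = 6387/4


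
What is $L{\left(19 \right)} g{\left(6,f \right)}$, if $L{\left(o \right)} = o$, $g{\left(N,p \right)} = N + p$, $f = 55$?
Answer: $1159$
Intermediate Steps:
$L{\left(19 \right)} g{\left(6,f \right)} = 19 \left(6 + 55\right) = 19 \cdot 61 = 1159$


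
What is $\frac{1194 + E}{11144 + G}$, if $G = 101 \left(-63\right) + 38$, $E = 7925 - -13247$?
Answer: $\frac{22366}{4819} \approx 4.6412$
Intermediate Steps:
$E = 21172$ ($E = 7925 + 13247 = 21172$)
$G = -6325$ ($G = -6363 + 38 = -6325$)
$\frac{1194 + E}{11144 + G} = \frac{1194 + 21172}{11144 - 6325} = \frac{22366}{4819}$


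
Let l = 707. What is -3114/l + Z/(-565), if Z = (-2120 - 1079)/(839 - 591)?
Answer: -434071987/99064840 ≈ -4.3817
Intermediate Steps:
Z = -3199/248 ≈ -12.899
-3114/l + Z/(-565) = -3114/707 - 3199/248/(-565) = -3114*1/707 - 3199/248*(-1/565) = -3114/707 + 3199/140120 = -434071987/99064840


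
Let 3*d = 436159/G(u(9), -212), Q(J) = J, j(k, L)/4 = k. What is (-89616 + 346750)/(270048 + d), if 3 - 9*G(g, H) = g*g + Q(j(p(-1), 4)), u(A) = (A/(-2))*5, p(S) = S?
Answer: 256748299/267025974 ≈ 0.96151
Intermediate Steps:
j(k, L) = 4*k
u(A) = -5*A/2 (u(A) = (A*(-1/2))*5 = -A/2*5 = -5*A/2)
G(g, H) = 7/9 - g**2/9 (G(g, H) = 1/3 - (g*g + 4*(-1))/9 = 1/3 - (g**2 - 4)/9 = 1/3 - (-4 + g**2)/9 = 1/3 + (4/9 - g**2/9) = 7/9 - g**2/9)
d = -5233908/1997 (d = (436159/(7/9 - (-5/2*9)**2/9))/3 = (436159/(7/9 - (-45/2)**2/9))/3 = (436159/(7/9 - 1/9*2025/4))/3 = (436159/(7/9 - 225/4))/3 = (436159/(-1997/36))/3 = (436159*(-36/1997))/3 = (1/3)*(-15701724/1997) = -5233908/1997 ≈ -2620.9)
(-89616 + 346750)/(270048 + d) = (-89616 + 346750)/(270048 - 5233908/1997) = 257134/(534051948/1997) = 257134*(1997/534051948) = 256748299/267025974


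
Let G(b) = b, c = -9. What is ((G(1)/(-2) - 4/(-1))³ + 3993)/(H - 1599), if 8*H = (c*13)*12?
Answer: -32287/14196 ≈ -2.2744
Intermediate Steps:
H = -351/2 (H = (-9*13*12)/8 = (-117*12)/8 = (⅛)*(-1404) = -351/2 ≈ -175.50)
((G(1)/(-2) - 4/(-1))³ + 3993)/(H - 1599) = ((1/(-2) - 4/(-1))³ + 3993)/(-351/2 - 1599) = ((1*(-½) - 4*(-1))³ + 3993)/(-3549/2) = ((-½ + 4)³ + 3993)*(-2/3549) = ((7/2)³ + 3993)*(-2/3549) = (343/8 + 3993)*(-2/3549) = (32287/8)*(-2/3549) = -32287/14196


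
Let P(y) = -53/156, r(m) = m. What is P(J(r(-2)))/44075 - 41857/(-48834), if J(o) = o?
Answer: 47965597783/55961322300 ≈ 0.85712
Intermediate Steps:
P(y) = -53/156 (P(y) = -53*1/156 = -53/156)
P(J(r(-2)))/44075 - 41857/(-48834) = -53/156/44075 - 41857/(-48834) = -53/156*1/44075 - 41857*(-1/48834) = -53/6875700 + 41857/48834 = 47965597783/55961322300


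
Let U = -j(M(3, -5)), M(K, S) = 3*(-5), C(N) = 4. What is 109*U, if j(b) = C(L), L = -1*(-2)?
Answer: -436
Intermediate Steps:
L = 2
M(K, S) = -15
j(b) = 4
U = -4 (U = -1*4 = -4)
109*U = 109*(-4) = -436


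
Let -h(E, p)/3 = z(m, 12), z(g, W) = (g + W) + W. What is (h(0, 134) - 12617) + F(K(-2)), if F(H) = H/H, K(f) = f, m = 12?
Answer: -12724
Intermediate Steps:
z(g, W) = g + 2*W (z(g, W) = (W + g) + W = g + 2*W)
h(E, p) = -108 (h(E, p) = -3*(12 + 2*12) = -3*(12 + 24) = -3*36 = -108)
F(H) = 1
(h(0, 134) - 12617) + F(K(-2)) = (-108 - 12617) + 1 = -12725 + 1 = -12724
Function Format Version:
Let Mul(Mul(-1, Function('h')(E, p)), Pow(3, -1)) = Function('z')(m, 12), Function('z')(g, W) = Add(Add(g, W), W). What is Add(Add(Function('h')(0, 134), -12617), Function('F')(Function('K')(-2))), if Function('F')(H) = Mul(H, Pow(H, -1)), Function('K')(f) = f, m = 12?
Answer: -12724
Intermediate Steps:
Function('z')(g, W) = Add(g, Mul(2, W)) (Function('z')(g, W) = Add(Add(W, g), W) = Add(g, Mul(2, W)))
Function('h')(E, p) = -108 (Function('h')(E, p) = Mul(-3, Add(12, Mul(2, 12))) = Mul(-3, Add(12, 24)) = Mul(-3, 36) = -108)
Function('F')(H) = 1
Add(Add(Function('h')(0, 134), -12617), Function('F')(Function('K')(-2))) = Add(Add(-108, -12617), 1) = Add(-12725, 1) = -12724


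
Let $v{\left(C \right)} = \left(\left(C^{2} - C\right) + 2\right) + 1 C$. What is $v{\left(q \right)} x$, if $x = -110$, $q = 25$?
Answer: $-68970$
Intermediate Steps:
$v{\left(C \right)} = 2 + C^{2}$ ($v{\left(C \right)} = \left(2 + C^{2} - C\right) + C = 2 + C^{2}$)
$v{\left(q \right)} x = \left(2 + 25^{2}\right) \left(-110\right) = \left(2 + 625\right) \left(-110\right) = 627 \left(-110\right) = -68970$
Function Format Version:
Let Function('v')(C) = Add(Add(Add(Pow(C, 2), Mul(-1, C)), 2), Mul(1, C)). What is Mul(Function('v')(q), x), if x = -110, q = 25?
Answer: -68970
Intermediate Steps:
Function('v')(C) = Add(2, Pow(C, 2)) (Function('v')(C) = Add(Add(2, Pow(C, 2), Mul(-1, C)), C) = Add(2, Pow(C, 2)))
Mul(Function('v')(q), x) = Mul(Add(2, Pow(25, 2)), -110) = Mul(Add(2, 625), -110) = Mul(627, -110) = -68970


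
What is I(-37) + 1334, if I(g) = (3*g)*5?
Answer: 779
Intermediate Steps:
I(g) = 15*g
I(-37) + 1334 = 15*(-37) + 1334 = -555 + 1334 = 779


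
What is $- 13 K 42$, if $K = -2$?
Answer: $1092$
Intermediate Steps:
$- 13 K 42 = \left(-13\right) \left(-2\right) 42 = 26 \cdot 42 = 1092$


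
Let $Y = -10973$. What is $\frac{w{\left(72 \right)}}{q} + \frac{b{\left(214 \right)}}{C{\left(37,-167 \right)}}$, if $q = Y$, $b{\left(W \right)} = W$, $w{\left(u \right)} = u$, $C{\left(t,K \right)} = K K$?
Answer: $\frac{340214}{306025997} \approx 0.0011117$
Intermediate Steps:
$C{\left(t,K \right)} = K^{2}$
$q = -10973$
$\frac{w{\left(72 \right)}}{q} + \frac{b{\left(214 \right)}}{C{\left(37,-167 \right)}} = \frac{72}{-10973} + \frac{214}{\left(-167\right)^{2}} = 72 \left(- \frac{1}{10973}\right) + \frac{214}{27889} = - \frac{72}{10973} + 214 \cdot \frac{1}{27889} = - \frac{72}{10973} + \frac{214}{27889} = \frac{340214}{306025997}$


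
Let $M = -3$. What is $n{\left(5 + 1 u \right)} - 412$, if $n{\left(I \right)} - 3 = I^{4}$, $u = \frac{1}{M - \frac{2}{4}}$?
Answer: $\frac{203912}{2401} \approx 84.928$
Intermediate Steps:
$u = - \frac{2}{7}$ ($u = \frac{1}{-3 - \frac{2}{4}} = \frac{1}{-3 - \frac{1}{2}} = \frac{1}{- \frac{7}{2}} = - \frac{2}{7} \approx -0.28571$)
$n{\left(I \right)} = 3 + I^{4}$
$n{\left(5 + 1 u \right)} - 412 = \left(3 + \left(5 + 1 \left(- \frac{2}{7}\right)\right)^{4}\right) - 412 = \left(3 + \left(5 - \frac{2}{7}\right)^{4}\right) - 412 = \left(3 + \left(\frac{33}{7}\right)^{4}\right) - 412 = \left(3 + \frac{1185921}{2401}\right) - 412 = \frac{1193124}{2401} - 412 = \frac{203912}{2401}$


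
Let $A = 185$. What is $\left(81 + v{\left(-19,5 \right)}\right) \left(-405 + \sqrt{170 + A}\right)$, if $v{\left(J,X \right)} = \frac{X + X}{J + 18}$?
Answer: $-28755 + 71 \sqrt{355} \approx -27417.0$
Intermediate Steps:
$v{\left(J,X \right)} = \frac{2 X}{18 + J}$
$\left(81 + v{\left(-19,5 \right)}\right) \left(-405 + \sqrt{170 + A}\right) = \left(81 + 2 \cdot 5 \frac{1}{18 - 19}\right) \left(-405 + \sqrt{170 + 185}\right) = \left(81 + 2 \cdot 5 \frac{1}{-1}\right) \left(-405 + \sqrt{355}\right) = \left(81 + 2 \cdot 5 \left(-1\right)\right) \left(-405 + \sqrt{355}\right) = \left(81 - 10\right) \left(-405 + \sqrt{355}\right) = 71 \left(-405 + \sqrt{355}\right) = -28755 + 71 \sqrt{355}$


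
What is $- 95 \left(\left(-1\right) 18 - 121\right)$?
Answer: $13205$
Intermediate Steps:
$- 95 \left(\left(-1\right) 18 - 121\right) = - 95 \left(-18 - 121\right) = \left(-95\right) \left(-139\right) = 13205$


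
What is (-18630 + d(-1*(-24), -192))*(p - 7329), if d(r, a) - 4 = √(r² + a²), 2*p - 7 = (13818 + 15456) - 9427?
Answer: -48390348 + 62352*√65 ≈ -4.7888e+7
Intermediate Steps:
p = 9927 (p = 7/2 + ((13818 + 15456) - 9427)/2 = 7/2 + (29274 - 9427)/2 = 7/2 + (½)*19847 = 7/2 + 19847/2 = 9927)
d(r, a) = 4 + √(a² + r²) (d(r, a) = 4 + √(r² + a²) = 4 + √(a² + r²))
(-18630 + d(-1*(-24), -192))*(p - 7329) = (-18630 + (4 + √((-192)² + (-1*(-24))²)))*(9927 - 7329) = (-18630 + (4 + √(36864 + 24²)))*2598 = (-18630 + (4 + √(36864 + 576)))*2598 = (-18630 + (4 + √37440))*2598 = (-18630 + (4 + 24*√65))*2598 = (-18626 + 24*√65)*2598 = -48390348 + 62352*√65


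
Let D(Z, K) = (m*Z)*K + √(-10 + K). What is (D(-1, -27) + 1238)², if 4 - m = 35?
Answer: (401 + I*√37)² ≈ 1.6076e+5 + 4878.4*I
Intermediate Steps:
m = -31 (m = 4 - 1*35 = 4 - 35 = -31)
D(Z, K) = √(-10 + K) - 31*K*Z (D(Z, K) = (-31*Z)*K + √(-10 + K) = -31*K*Z + √(-10 + K) = √(-10 + K) - 31*K*Z)
(D(-1, -27) + 1238)² = ((√(-10 - 27) - 31*(-27)*(-1)) + 1238)² = ((√(-37) - 837) + 1238)² = ((I*√37 - 837) + 1238)² = ((-837 + I*√37) + 1238)² = (401 + I*√37)²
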